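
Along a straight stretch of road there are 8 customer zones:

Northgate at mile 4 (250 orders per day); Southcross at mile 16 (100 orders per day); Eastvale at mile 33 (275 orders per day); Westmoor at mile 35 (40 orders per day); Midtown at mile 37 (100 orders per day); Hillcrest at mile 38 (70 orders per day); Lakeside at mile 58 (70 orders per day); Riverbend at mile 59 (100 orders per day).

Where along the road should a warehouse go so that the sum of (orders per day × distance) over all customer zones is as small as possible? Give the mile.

x = 33

For a sum of weighted absolute distances on a line, the optimum is the weighted median (not the mean). Total weight W = 1005; half-weight = 502.5.
Sort by position and accumulate weight:
  mile 4 (Northgate, w=250) → cum 250
  mile 16 (Southcross, w=100) → cum 350
  mile 33 (Eastvale, w=275) → cum 625  ≥ 502.5 → median here
  mile 35 (Westmoor, w=40) → cum 665
  mile 37 (Midtown, w=100) → cum 765
  mile 38 (Hillcrest, w=70) → cum 835
  mile 58 (Lakeside, w=70) → cum 905
  mile 59 (Riverbend, w=100) → cum 1005
Optimal location: mile 33.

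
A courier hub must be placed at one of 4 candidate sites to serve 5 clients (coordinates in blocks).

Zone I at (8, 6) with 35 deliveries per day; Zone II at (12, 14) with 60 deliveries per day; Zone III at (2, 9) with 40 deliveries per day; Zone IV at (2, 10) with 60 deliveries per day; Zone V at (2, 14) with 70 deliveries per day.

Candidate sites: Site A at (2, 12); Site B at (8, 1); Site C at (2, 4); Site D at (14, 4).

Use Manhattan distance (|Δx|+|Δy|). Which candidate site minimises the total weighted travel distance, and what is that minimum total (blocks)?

Total weighted distance at each candidate:
  Site A (2, 12): total = 1520
  Site B (8, 1): total = 3985
  Site C (2, 4): total = 2740
  Site D (14, 4): total = 4300
Minimum is at Site A with total 1520 blocks.

Site A, total 1520 blocks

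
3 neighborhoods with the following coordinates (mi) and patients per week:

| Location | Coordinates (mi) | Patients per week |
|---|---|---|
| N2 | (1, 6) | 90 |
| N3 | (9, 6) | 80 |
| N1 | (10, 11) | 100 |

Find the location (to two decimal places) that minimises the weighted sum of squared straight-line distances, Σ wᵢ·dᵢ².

(6.70, 7.85)

The minimiser of Σwᵢ‖p−pᵢ‖² is the weighted centroid p* = (Σwᵢpᵢ)/(Σwᵢ).
Σwᵢ = 270.
Σwᵢxᵢ = 90·1 + 80·9 + 100·10 = 1810.
Σwᵢyᵢ = 90·6 + 80·6 + 100·11 = 2120.
x* = 1810/270 = 6.70, y* = 2120/270 = 7.85.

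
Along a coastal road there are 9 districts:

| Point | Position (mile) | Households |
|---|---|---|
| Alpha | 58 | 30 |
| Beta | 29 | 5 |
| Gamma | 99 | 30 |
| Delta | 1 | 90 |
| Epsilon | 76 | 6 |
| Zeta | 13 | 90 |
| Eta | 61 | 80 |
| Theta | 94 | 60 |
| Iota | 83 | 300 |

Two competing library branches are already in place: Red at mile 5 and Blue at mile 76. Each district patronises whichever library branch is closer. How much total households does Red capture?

The indifferent point is the midpoint (5+76)/2 = 40.5; districts left of it (closer to Red at 5) go to Red, those right go to Blue.
  Delta at 1 (w=90) → Red
  Zeta at 13 (w=90) → Red
  Beta at 29 (w=5) → Red
  Alpha at 58 (w=30) → Blue
  Eta at 61 (w=80) → Blue
  Epsilon at 76 (w=6) → Blue
  Iota at 83 (w=300) → Blue
  Theta at 94 (w=60) → Blue
  Gamma at 99 (w=30) → Blue
Red captures 185; Blue captures 506.

185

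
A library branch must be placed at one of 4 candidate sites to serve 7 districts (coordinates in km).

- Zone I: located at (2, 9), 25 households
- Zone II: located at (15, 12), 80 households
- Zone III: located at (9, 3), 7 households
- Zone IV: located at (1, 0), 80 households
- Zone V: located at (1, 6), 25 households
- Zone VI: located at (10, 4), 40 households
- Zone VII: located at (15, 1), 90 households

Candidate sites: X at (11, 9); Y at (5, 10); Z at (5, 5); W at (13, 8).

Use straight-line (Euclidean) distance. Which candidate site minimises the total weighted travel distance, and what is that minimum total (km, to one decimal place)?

Total weighted distance at each candidate:
  X (11, 9): total = 3015.5
  Y (5, 10): total = 3477.6
  Z (5, 5): total = 2921.4
  W (13, 8): total = 2991.9
Minimum is at Z with total 2921.4 km.

Z, total 2921.4 km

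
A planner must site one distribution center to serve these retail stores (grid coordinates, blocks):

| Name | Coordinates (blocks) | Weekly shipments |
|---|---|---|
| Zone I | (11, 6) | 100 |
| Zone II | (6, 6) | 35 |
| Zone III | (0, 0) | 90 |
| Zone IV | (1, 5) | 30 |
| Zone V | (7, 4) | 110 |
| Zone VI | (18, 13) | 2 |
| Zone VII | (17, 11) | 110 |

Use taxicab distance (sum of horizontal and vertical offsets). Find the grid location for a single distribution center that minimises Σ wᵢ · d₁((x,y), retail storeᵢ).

(7, 6)

Manhattan distance separates: Σwᵢ(|x−xᵢ|+|y−yᵢ|) = Σwᵢ|x−xᵢ| + Σwᵢ|y−yᵢ|, so x and y are optimised independently as 1-D weighted medians.
Total weight W = 477; half = 238.5.
x-coordinate, sorted with cumulative weight:
  x=0 (Zone III, w=90) cum 90
  x=1 (Zone IV, w=30) cum 120
  x=6 (Zone II, w=35) cum 155
  x=7 (Zone V, w=110) cum 265  ← median
  x=11 (Zone I, w=100) cum 365
  x=17 (Zone VII, w=110) cum 475
  x=18 (Zone VI, w=2) cum 477
⇒ x* = 7
y-coordinate, sorted with cumulative weight:
  y=0 (Zone III, w=90) cum 90
  y=4 (Zone V, w=110) cum 200
  y=5 (Zone IV, w=30) cum 230
  y=6 (Zone I, w=100) cum 330  ← median
  y=6 (Zone II, w=35) cum 365
  y=11 (Zone VII, w=110) cum 475
  y=13 (Zone VI, w=2) cum 477
⇒ y* = 6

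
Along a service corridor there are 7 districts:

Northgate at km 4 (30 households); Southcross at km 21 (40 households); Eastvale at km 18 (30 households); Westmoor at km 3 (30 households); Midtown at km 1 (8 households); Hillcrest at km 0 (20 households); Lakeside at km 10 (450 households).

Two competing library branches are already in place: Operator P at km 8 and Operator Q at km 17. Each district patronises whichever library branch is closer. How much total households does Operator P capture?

The indifferent point is the midpoint (8+17)/2 = 12.5; districts left of it (closer to Operator P at 8) go to Operator P, those right go to Operator Q.
  Hillcrest at 0 (w=20) → Operator P
  Midtown at 1 (w=8) → Operator P
  Westmoor at 3 (w=30) → Operator P
  Northgate at 4 (w=30) → Operator P
  Lakeside at 10 (w=450) → Operator P
  Eastvale at 18 (w=30) → Operator Q
  Southcross at 21 (w=40) → Operator Q
Operator P captures 538; Operator Q captures 70.

538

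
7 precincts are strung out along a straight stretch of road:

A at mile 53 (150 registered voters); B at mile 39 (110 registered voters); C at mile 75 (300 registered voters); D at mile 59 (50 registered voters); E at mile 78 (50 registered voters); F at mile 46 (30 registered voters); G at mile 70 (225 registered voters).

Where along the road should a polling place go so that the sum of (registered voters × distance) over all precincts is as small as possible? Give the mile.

For a sum of weighted absolute distances on a line, the optimum is the weighted median (not the mean). Total weight W = 915; half-weight = 457.5.
Sort by position and accumulate weight:
  mile 39 (B, w=110) → cum 110
  mile 46 (F, w=30) → cum 140
  mile 53 (A, w=150) → cum 290
  mile 59 (D, w=50) → cum 340
  mile 70 (G, w=225) → cum 565  ≥ 457.5 → median here
  mile 75 (C, w=300) → cum 865
  mile 78 (E, w=50) → cum 915
Optimal location: mile 70.

x = 70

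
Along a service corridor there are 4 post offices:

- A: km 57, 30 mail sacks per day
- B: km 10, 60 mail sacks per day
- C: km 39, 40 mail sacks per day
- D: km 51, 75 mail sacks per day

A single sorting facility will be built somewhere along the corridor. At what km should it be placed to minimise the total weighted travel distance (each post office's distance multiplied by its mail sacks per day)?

For a sum of weighted absolute distances on a line, the optimum is the weighted median (not the mean). Total weight W = 205; half-weight = 102.5.
Sort by position and accumulate weight:
  km 10 (B, w=60) → cum 60
  km 39 (C, w=40) → cum 100
  km 51 (D, w=75) → cum 175  ≥ 102.5 → median here
  km 57 (A, w=30) → cum 205
Optimal location: km 51.

x = 51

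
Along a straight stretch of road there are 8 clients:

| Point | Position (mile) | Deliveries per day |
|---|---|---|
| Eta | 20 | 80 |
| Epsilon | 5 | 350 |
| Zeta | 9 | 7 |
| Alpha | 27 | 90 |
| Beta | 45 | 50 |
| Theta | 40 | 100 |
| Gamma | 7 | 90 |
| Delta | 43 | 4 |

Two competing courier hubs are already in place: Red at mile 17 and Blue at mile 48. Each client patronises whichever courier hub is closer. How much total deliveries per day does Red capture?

617

The indifferent point is the midpoint (17+48)/2 = 32.5; clients left of it (closer to Red at 17) go to Red, those right go to Blue.
  Epsilon at 5 (w=350) → Red
  Gamma at 7 (w=90) → Red
  Zeta at 9 (w=7) → Red
  Eta at 20 (w=80) → Red
  Alpha at 27 (w=90) → Red
  Theta at 40 (w=100) → Blue
  Delta at 43 (w=4) → Blue
  Beta at 45 (w=50) → Blue
Red captures 617; Blue captures 154.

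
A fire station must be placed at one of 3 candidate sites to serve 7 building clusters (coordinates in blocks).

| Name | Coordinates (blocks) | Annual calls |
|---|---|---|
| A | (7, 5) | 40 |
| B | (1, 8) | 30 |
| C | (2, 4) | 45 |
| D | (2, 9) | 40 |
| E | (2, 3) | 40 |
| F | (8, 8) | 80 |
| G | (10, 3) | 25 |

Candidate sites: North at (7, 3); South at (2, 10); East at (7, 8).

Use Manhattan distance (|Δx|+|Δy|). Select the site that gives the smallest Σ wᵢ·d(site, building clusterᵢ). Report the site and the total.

Total weighted distance at each candidate:
  North (7, 3): total = 1875
  South (2, 10): total = 2095
  East (7, 8): total = 1625
Minimum is at East with total 1625 blocks.

East, total 1625 blocks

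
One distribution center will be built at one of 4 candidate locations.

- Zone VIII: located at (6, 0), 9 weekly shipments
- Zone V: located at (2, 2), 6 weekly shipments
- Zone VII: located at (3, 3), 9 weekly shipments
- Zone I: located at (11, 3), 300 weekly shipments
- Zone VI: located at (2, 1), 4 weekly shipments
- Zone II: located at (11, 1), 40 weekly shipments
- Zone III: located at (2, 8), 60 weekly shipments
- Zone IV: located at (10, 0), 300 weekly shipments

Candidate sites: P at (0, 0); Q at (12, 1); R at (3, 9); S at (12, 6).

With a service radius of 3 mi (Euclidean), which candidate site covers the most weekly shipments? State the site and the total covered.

Q, covering 640

Coverage radius r = 3 mi; a point is covered iff (Δx)²+(Δy)² ≤ 3² = 9.
  P (0, 0): covers {Zone V, Zone VI} → 10
  Q (12, 1): covers {Zone I, Zone II, Zone IV} → 640
  R (3, 9): covers {Zone III} → 60
  S (12, 6): covers {none} → 0
Maximum coverage at Q: 640 weekly shipments.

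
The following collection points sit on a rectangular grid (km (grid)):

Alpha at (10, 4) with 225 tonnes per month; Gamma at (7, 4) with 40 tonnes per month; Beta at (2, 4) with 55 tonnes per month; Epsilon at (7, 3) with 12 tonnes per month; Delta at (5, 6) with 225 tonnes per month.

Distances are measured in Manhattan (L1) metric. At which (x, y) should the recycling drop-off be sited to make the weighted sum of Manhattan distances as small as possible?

(5, 4)

Manhattan distance separates: Σwᵢ(|x−xᵢ|+|y−yᵢ|) = Σwᵢ|x−xᵢ| + Σwᵢ|y−yᵢ|, so x and y are optimised independently as 1-D weighted medians.
Total weight W = 557; half = 278.5.
x-coordinate, sorted with cumulative weight:
  x=2 (Beta, w=55) cum 55
  x=5 (Delta, w=225) cum 280  ← median
  x=7 (Gamma, w=40) cum 320
  x=7 (Epsilon, w=12) cum 332
  x=10 (Alpha, w=225) cum 557
⇒ x* = 5
y-coordinate, sorted with cumulative weight:
  y=3 (Epsilon, w=12) cum 12
  y=4 (Alpha, w=225) cum 237
  y=4 (Gamma, w=40) cum 277
  y=4 (Beta, w=55) cum 332  ← median
  y=6 (Delta, w=225) cum 557
⇒ y* = 4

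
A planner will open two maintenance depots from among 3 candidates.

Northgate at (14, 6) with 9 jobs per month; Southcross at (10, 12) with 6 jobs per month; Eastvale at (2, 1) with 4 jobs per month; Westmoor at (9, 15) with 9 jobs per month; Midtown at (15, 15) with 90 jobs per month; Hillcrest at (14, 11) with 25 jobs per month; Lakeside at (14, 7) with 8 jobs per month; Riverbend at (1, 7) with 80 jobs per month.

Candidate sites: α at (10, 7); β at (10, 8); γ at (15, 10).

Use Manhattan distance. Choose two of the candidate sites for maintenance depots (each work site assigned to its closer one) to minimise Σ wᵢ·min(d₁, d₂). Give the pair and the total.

Evaluate every pair (each demand assigned to the nearer of the two):
  {α, γ}: total = 1464
  {β, γ}: total = 1533
  {α, β}: total = 2204
Best pair: {α, γ} with total 1464.

{α, γ}, total 1464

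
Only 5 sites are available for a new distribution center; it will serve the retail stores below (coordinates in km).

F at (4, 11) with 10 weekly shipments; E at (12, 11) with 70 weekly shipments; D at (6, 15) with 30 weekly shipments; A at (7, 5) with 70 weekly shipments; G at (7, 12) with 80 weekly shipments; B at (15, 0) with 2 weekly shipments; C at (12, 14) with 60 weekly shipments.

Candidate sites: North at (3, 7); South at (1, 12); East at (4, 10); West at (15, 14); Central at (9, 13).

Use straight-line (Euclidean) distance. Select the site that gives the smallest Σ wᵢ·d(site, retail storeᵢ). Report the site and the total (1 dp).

Central, total 1388.9 km

Total weighted distance at each candidate:
  North (3, 7): total = 2524.2
  South (1, 12): total = 2812.8
  East (4, 10): total = 1998.9
  West (15, 14): total = 2393.3
  Central (9, 13): total = 1388.9
Minimum is at Central with total 1388.9 km.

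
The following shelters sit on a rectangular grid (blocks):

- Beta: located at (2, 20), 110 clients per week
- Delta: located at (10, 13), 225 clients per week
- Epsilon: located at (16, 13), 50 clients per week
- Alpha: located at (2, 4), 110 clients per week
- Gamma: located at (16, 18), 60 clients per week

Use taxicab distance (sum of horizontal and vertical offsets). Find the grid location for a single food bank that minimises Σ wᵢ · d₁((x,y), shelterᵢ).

Manhattan distance separates: Σwᵢ(|x−xᵢ|+|y−yᵢ|) = Σwᵢ|x−xᵢ| + Σwᵢ|y−yᵢ|, so x and y are optimised independently as 1-D weighted medians.
Total weight W = 555; half = 277.5.
x-coordinate, sorted with cumulative weight:
  x=2 (Beta, w=110) cum 110
  x=2 (Alpha, w=110) cum 220
  x=10 (Delta, w=225) cum 445  ← median
  x=16 (Epsilon, w=50) cum 495
  x=16 (Gamma, w=60) cum 555
⇒ x* = 10
y-coordinate, sorted with cumulative weight:
  y=4 (Alpha, w=110) cum 110
  y=13 (Delta, w=225) cum 335  ← median
  y=13 (Epsilon, w=50) cum 385
  y=18 (Gamma, w=60) cum 445
  y=20 (Beta, w=110) cum 555
⇒ y* = 13

(10, 13)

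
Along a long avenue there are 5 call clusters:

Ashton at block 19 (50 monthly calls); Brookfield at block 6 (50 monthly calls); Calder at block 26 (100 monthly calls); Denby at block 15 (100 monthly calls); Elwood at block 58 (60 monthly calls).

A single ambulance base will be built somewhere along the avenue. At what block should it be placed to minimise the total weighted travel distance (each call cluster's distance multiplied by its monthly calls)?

For a sum of weighted absolute distances on a line, the optimum is the weighted median (not the mean). Total weight W = 360; half-weight = 180.
Sort by position and accumulate weight:
  block 6 (Brookfield, w=50) → cum 50
  block 15 (Denby, w=100) → cum 150
  block 19 (Ashton, w=50) → cum 200  ≥ 180 → median here
  block 26 (Calder, w=100) → cum 300
  block 58 (Elwood, w=60) → cum 360
Optimal location: block 19.

x = 19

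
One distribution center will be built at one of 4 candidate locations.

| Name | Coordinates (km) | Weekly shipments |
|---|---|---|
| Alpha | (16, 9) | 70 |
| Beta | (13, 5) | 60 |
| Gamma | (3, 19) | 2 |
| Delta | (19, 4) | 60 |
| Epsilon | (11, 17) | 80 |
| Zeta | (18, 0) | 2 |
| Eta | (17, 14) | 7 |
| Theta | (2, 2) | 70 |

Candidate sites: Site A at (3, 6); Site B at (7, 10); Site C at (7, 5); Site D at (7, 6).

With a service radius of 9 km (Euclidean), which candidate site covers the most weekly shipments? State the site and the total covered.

Site B, covering 140

Coverage radius r = 9 km; a point is covered iff (Δx)²+(Δy)² ≤ 9² = 81.
  Site A (3, 6): covers {Theta} → 70
  Site B (7, 10): covers {Beta, Epsilon} → 140
  Site C (7, 5): covers {Beta, Theta} → 130
  Site D (7, 6): covers {Beta, Theta} → 130
Maximum coverage at Site B: 140 weekly shipments.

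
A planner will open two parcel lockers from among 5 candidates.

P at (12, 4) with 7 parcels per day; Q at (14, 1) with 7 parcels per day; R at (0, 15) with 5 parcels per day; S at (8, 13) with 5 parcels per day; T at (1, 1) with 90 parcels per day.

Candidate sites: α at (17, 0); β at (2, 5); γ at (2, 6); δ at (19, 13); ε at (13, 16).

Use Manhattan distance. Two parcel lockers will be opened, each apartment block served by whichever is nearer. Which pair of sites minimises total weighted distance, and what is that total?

Evaluate every pair (each demand assigned to the nearer of the two):
  {α, β}: total = 671
  {β, ε}: total = 739
  {α, γ}: total = 751
  {β, δ}: total = 754
  {β, γ}: total = 759
  {γ, ε}: total = 831
  {γ, δ}: total = 853
  {α, ε}: total = 1731
  {α, δ}: total = 1781
  {δ, ε}: total = 2743
Best pair: {α, β} with total 671.

{α, β}, total 671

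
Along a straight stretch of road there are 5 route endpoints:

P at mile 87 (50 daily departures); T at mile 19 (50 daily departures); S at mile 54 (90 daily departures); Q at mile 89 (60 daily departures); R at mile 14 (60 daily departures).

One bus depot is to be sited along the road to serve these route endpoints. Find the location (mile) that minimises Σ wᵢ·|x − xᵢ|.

x = 54

For a sum of weighted absolute distances on a line, the optimum is the weighted median (not the mean). Total weight W = 310; half-weight = 155.
Sort by position and accumulate weight:
  mile 14 (R, w=60) → cum 60
  mile 19 (T, w=50) → cum 110
  mile 54 (S, w=90) → cum 200  ≥ 155 → median here
  mile 87 (P, w=50) → cum 250
  mile 89 (Q, w=60) → cum 310
Optimal location: mile 54.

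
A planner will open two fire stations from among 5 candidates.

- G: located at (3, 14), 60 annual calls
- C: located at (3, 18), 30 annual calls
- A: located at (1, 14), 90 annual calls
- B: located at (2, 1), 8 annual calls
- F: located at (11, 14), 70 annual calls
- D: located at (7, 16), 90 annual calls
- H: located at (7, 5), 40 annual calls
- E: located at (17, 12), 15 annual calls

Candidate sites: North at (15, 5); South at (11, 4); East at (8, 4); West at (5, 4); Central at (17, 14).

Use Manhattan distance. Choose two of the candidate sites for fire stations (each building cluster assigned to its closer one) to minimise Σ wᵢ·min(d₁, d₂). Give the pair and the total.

{West, Central}, total 4158

Evaluate every pair (each demand assigned to the nearer of the two):
  {West, Central}: total = 4158
  {East, Central}: total = 4502
  {South, Central}: total = 4646
  {South, West}: total = 4798
  {North, Central}: total = 4806
  {East, West}: total = 4923
  {North, West}: total = 4933
  {South, East}: total = 5232
  {North, East}: total = 5367
  {North, South}: total = 6111
Best pair: {West, Central} with total 4158.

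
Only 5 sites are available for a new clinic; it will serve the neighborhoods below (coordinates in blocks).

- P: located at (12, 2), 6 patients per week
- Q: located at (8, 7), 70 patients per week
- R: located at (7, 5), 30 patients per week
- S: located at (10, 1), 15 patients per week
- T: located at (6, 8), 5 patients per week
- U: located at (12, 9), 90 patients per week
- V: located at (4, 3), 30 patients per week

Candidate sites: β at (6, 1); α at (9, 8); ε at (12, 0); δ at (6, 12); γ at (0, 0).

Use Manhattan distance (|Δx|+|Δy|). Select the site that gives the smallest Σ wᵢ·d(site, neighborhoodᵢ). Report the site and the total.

Total weighted distance at each candidate:
  β (6, 1): total = 2227
  α (9, 8): total = 1139
  ε (12, 0): total = 2337
  δ (6, 12): total = 2211
  γ (0, 0): total = 3829
Minimum is at α with total 1139 blocks.

α, total 1139 blocks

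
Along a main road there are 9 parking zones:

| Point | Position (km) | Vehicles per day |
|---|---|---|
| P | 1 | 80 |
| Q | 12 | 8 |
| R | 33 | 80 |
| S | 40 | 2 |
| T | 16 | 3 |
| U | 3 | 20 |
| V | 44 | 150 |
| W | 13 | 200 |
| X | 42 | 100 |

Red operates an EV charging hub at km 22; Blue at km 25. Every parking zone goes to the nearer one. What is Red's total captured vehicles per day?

The indifferent point is the midpoint (22+25)/2 = 23.5; parking zones left of it (closer to Red at 22) go to Red, those right go to Blue.
  P at 1 (w=80) → Red
  U at 3 (w=20) → Red
  Q at 12 (w=8) → Red
  W at 13 (w=200) → Red
  T at 16 (w=3) → Red
  R at 33 (w=80) → Blue
  S at 40 (w=2) → Blue
  X at 42 (w=100) → Blue
  V at 44 (w=150) → Blue
Red captures 311; Blue captures 332.

311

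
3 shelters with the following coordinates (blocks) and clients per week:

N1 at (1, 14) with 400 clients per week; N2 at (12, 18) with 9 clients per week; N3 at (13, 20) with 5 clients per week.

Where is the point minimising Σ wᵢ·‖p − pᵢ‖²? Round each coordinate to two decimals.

The minimiser of Σwᵢ‖p−pᵢ‖² is the weighted centroid p* = (Σwᵢpᵢ)/(Σwᵢ).
Σwᵢ = 414.
Σwᵢxᵢ = 400·1 + 9·12 + 5·13 = 573.
Σwᵢyᵢ = 400·14 + 9·18 + 5·20 = 5862.
x* = 573/414 = 1.38, y* = 5862/414 = 14.16.

(1.38, 14.16)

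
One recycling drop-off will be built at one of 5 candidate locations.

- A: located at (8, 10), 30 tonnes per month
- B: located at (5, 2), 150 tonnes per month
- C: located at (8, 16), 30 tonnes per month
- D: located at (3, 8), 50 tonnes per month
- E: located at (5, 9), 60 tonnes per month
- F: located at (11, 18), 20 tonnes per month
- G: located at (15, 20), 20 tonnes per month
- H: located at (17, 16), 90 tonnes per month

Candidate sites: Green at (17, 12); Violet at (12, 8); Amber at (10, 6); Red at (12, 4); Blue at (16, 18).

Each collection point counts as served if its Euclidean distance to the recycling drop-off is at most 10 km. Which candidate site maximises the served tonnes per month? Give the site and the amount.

Coverage radius r = 10 km; a point is covered iff (Δx)²+(Δy)² ≤ 10² = 100.
  Green (17, 12): covers {A, C, F, G, H} → 190
  Violet (12, 8): covers {A, B, C, D, E, H} → 410
  Amber (10, 6): covers {A, B, D, E} → 290
  Red (12, 4): covers {A, B, D, E} → 290
  Blue (16, 18): covers {C, F, G, H} → 160
Maximum coverage at Violet: 410 tonnes per month.

Violet, covering 410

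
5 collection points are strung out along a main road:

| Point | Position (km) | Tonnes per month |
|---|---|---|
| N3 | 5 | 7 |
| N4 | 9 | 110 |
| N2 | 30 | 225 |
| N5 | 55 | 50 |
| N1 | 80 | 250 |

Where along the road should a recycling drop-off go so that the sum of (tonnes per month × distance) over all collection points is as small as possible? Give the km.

x = 30

For a sum of weighted absolute distances on a line, the optimum is the weighted median (not the mean). Total weight W = 642; half-weight = 321.
Sort by position and accumulate weight:
  km 5 (N3, w=7) → cum 7
  km 9 (N4, w=110) → cum 117
  km 30 (N2, w=225) → cum 342  ≥ 321 → median here
  km 55 (N5, w=50) → cum 392
  km 80 (N1, w=250) → cum 642
Optimal location: km 30.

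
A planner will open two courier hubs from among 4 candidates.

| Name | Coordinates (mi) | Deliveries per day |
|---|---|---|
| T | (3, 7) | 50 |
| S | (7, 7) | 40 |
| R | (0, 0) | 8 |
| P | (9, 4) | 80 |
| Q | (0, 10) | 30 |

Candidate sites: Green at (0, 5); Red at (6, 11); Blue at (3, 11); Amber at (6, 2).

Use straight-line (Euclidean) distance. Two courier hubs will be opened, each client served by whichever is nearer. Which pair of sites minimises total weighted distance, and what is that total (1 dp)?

{Blue, Amber}, total 837.9

Evaluate every pair (each demand assigned to the nearer of the two):
  {Blue, Amber}: total = 837.9
  {Green, Amber}: total = 862.7
  {Red, Amber}: total = 936.4
  {Green, Red}: total = 1144.5
  {Red, Blue}: total = 1160.3
  {Green, Blue}: total = 1265.9
Best pair: {Blue, Amber} with total 837.9.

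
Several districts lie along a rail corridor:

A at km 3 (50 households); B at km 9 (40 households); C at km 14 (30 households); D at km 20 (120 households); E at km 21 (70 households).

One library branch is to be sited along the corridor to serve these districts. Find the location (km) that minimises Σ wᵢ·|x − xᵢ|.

x = 20

For a sum of weighted absolute distances on a line, the optimum is the weighted median (not the mean). Total weight W = 310; half-weight = 155.
Sort by position and accumulate weight:
  km 3 (A, w=50) → cum 50
  km 9 (B, w=40) → cum 90
  km 14 (C, w=30) → cum 120
  km 20 (D, w=120) → cum 240  ≥ 155 → median here
  km 21 (E, w=70) → cum 310
Optimal location: km 20.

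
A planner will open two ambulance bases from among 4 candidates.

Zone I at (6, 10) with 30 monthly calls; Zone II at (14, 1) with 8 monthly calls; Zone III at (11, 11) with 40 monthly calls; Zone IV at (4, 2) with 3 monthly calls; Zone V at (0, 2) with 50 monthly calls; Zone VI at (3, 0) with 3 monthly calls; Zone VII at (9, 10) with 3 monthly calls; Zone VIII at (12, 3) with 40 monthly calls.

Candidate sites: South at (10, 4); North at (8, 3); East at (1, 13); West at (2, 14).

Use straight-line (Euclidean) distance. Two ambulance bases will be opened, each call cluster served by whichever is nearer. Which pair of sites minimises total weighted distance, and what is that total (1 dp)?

Evaluate every pair (each demand assigned to the nearer of the two):
  {South, North}: total = 1079.8
  {South, West}: total = 1153.3
  {South, East}: total = 1158.5
  {North, West}: total = 1176.3
  {North, East}: total = 1181.5
  {East, West}: total = 1935.5
Best pair: {South, North} with total 1079.8.

{South, North}, total 1079.8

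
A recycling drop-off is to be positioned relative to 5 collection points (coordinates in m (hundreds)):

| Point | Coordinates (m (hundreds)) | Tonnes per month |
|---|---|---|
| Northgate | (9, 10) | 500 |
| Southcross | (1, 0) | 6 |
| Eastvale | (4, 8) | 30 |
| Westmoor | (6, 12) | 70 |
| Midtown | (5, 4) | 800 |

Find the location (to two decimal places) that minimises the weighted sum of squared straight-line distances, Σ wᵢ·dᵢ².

(6.43, 6.60)

The minimiser of Σwᵢ‖p−pᵢ‖² is the weighted centroid p* = (Σwᵢpᵢ)/(Σwᵢ).
Σwᵢ = 1406.
Σwᵢxᵢ = 500·9 + 6·1 + 30·4 + 70·6 + 800·5 = 9046.
Σwᵢyᵢ = 500·10 + 6·0 + 30·8 + 70·12 + 800·4 = 9280.
x* = 9046/1406 = 6.43, y* = 9280/1406 = 6.60.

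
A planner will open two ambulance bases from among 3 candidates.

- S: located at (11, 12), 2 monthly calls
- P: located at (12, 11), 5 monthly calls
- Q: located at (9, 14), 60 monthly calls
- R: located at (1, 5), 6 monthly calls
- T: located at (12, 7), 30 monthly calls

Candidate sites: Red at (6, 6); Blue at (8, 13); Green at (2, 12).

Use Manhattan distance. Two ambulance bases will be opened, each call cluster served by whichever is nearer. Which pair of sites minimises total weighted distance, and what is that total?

{Red, Blue}, total 404

Evaluate every pair (each demand assigned to the nearer of the two):
  {Red, Blue}: total = 404
  {Blue, Green}: total = 506
  {Red, Green}: total = 859
Best pair: {Red, Blue} with total 404.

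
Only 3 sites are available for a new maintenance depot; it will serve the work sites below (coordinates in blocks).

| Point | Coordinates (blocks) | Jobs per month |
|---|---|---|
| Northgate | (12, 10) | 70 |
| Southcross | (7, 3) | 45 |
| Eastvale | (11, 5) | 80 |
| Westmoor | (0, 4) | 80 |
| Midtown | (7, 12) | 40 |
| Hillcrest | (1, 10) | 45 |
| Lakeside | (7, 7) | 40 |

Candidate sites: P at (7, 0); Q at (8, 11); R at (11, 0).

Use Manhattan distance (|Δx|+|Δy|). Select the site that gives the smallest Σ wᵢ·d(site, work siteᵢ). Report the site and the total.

Q, total 3315 blocks

Total weighted distance at each candidate:
  P (7, 0): total = 4265
  Q (8, 11): total = 3315
  R (11, 0): total = 4665
Minimum is at Q with total 3315 blocks.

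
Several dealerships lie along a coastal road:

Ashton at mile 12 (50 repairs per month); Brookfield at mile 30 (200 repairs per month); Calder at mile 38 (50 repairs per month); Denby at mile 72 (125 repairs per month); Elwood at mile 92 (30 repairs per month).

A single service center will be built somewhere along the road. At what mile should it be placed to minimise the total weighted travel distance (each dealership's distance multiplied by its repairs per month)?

For a sum of weighted absolute distances on a line, the optimum is the weighted median (not the mean). Total weight W = 455; half-weight = 227.5.
Sort by position and accumulate weight:
  mile 12 (Ashton, w=50) → cum 50
  mile 30 (Brookfield, w=200) → cum 250  ≥ 227.5 → median here
  mile 38 (Calder, w=50) → cum 300
  mile 72 (Denby, w=125) → cum 425
  mile 92 (Elwood, w=30) → cum 455
Optimal location: mile 30.

x = 30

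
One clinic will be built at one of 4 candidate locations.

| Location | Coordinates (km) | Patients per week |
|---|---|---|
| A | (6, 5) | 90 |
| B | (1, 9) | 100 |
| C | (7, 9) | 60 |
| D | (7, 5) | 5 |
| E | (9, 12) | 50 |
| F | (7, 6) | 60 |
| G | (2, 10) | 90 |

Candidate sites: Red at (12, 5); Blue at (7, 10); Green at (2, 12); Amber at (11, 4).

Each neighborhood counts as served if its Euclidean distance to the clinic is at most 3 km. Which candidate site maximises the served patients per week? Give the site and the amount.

Blue, covering 110

Coverage radius r = 3 km; a point is covered iff (Δx)²+(Δy)² ≤ 3² = 9.
  Red (12, 5): covers {none} → 0
  Blue (7, 10): covers {C, E} → 110
  Green (2, 12): covers {G} → 90
  Amber (11, 4): covers {none} → 0
Maximum coverage at Blue: 110 patients per week.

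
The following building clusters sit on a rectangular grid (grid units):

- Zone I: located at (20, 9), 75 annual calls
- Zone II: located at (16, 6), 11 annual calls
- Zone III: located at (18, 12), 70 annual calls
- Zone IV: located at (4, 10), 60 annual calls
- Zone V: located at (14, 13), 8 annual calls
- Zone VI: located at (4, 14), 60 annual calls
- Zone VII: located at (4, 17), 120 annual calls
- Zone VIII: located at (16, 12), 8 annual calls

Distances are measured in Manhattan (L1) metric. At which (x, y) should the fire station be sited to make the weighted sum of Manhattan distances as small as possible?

Manhattan distance separates: Σwᵢ(|x−xᵢ|+|y−yᵢ|) = Σwᵢ|x−xᵢ| + Σwᵢ|y−yᵢ|, so x and y are optimised independently as 1-D weighted medians.
Total weight W = 412; half = 206.
x-coordinate, sorted with cumulative weight:
  x=4 (Zone IV, w=60) cum 60
  x=4 (Zone VI, w=60) cum 120
  x=4 (Zone VII, w=120) cum 240  ← median
  x=14 (Zone V, w=8) cum 248
  x=16 (Zone II, w=11) cum 259
  x=16 (Zone VIII, w=8) cum 267
  x=18 (Zone III, w=70) cum 337
  x=20 (Zone I, w=75) cum 412
⇒ x* = 4
y-coordinate, sorted with cumulative weight:
  y=6 (Zone II, w=11) cum 11
  y=9 (Zone I, w=75) cum 86
  y=10 (Zone IV, w=60) cum 146
  y=12 (Zone III, w=70) cum 216  ← median
  y=12 (Zone VIII, w=8) cum 224
  y=13 (Zone V, w=8) cum 232
  y=14 (Zone VI, w=60) cum 292
  y=17 (Zone VII, w=120) cum 412
⇒ y* = 12

(4, 12)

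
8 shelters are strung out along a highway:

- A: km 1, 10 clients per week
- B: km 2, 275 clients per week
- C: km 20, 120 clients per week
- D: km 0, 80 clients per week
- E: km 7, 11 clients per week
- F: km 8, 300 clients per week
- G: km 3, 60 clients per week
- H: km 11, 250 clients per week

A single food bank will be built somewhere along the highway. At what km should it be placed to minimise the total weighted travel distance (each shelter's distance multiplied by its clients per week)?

x = 8

For a sum of weighted absolute distances on a line, the optimum is the weighted median (not the mean). Total weight W = 1106; half-weight = 553.
Sort by position and accumulate weight:
  km 0 (D, w=80) → cum 80
  km 1 (A, w=10) → cum 90
  km 2 (B, w=275) → cum 365
  km 3 (G, w=60) → cum 425
  km 7 (E, w=11) → cum 436
  km 8 (F, w=300) → cum 736  ≥ 553 → median here
  km 11 (H, w=250) → cum 986
  km 20 (C, w=120) → cum 1106
Optimal location: km 8.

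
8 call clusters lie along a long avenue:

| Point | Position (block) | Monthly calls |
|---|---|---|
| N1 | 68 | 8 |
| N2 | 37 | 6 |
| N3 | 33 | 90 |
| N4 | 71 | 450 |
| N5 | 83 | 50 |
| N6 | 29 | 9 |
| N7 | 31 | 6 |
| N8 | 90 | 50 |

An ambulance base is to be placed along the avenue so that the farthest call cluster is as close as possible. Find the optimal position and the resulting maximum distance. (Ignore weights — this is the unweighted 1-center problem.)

The 1-center on a line is the midpoint of the two extreme points: leftmost at 29, rightmost at 90.
Optimal location = (29 + 90)/2 = 59.5; maximum distance = (90 − 29)/2 = 30.5.

location 59.5, max distance 30.5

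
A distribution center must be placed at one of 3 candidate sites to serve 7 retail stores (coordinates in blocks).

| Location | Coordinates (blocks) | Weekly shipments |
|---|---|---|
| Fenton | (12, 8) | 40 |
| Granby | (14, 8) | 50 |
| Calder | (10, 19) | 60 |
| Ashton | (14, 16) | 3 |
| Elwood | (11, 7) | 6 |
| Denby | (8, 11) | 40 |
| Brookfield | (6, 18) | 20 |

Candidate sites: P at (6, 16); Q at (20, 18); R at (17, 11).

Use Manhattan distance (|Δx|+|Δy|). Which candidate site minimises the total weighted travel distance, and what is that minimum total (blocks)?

Total weighted distance at each candidate:
  P (6, 16): total = 2208
  Q (20, 18): total = 3364
  R (17, 11): total = 2324
Minimum is at P with total 2208 blocks.

P, total 2208 blocks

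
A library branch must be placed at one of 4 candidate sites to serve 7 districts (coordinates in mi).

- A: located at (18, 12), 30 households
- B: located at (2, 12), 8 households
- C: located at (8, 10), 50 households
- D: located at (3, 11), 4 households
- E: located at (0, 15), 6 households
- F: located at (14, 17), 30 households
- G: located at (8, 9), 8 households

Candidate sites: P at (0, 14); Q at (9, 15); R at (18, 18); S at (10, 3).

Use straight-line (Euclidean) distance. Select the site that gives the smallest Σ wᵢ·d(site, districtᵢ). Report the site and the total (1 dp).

Q, total 893.5 mi

Total weighted distance at each candidate:
  P (0, 14): total = 1541.1
  Q (9, 15): total = 893.5
  R (18, 18): total = 1364.0
  S (10, 3): total = 1445.2
Minimum is at Q with total 893.5 mi.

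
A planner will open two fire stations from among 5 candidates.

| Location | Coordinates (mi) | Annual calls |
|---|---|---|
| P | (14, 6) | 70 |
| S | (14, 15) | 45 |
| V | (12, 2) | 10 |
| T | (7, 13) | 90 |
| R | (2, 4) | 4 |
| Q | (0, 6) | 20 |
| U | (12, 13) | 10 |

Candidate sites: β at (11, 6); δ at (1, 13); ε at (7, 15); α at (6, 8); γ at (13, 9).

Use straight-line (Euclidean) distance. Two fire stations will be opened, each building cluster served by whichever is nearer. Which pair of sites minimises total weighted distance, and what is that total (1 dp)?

{β, ε}, total 1057.0

Evaluate every pair (each demand assigned to the nearer of the two):
  {β, ε}: total = 1057.0
  {ε, γ}: total = 1063.4
  {α, γ}: total = 1215.1
  {δ, γ}: total = 1324.7
  {β, α}: total = 1356.9
  {ε, α}: total = 1360.1
  {β, δ}: total = 1466.5
  {β, γ}: total = 1472.1
  {δ, ε}: total = 1663.9
  {δ, α}: total = 1826.6
Best pair: {β, ε} with total 1057.0.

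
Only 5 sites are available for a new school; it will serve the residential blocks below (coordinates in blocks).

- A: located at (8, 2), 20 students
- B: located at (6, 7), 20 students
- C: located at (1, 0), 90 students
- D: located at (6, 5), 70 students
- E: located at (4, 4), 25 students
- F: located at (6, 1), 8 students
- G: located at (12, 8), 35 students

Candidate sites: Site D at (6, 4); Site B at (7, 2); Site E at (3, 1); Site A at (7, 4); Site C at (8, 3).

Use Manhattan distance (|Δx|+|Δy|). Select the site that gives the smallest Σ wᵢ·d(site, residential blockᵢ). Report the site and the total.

Total weighted distance at each candidate:
  Site D (6, 4): total = 1444
  Site B (7, 2): total = 1666
  Site E (3, 1): total = 1744
  Site A (7, 4): total = 1602
  Site C (8, 3): total = 1792
Minimum is at Site D with total 1444 blocks.

Site D, total 1444 blocks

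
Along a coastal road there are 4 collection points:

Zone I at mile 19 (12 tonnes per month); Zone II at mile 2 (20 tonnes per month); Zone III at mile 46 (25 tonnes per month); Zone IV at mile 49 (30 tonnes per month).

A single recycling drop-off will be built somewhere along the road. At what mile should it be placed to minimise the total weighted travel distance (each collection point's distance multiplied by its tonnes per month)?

For a sum of weighted absolute distances on a line, the optimum is the weighted median (not the mean). Total weight W = 87; half-weight = 43.5.
Sort by position and accumulate weight:
  mile 2 (Zone II, w=20) → cum 20
  mile 19 (Zone I, w=12) → cum 32
  mile 46 (Zone III, w=25) → cum 57  ≥ 43.5 → median here
  mile 49 (Zone IV, w=30) → cum 87
Optimal location: mile 46.

x = 46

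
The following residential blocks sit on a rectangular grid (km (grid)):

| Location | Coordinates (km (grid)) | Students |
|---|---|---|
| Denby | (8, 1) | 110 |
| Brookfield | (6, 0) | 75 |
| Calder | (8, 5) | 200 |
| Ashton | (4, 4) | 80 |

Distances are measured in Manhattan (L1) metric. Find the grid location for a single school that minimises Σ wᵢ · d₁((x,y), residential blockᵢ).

Manhattan distance separates: Σwᵢ(|x−xᵢ|+|y−yᵢ|) = Σwᵢ|x−xᵢ| + Σwᵢ|y−yᵢ|, so x and y are optimised independently as 1-D weighted medians.
Total weight W = 465; half = 232.5.
x-coordinate, sorted with cumulative weight:
  x=4 (Ashton, w=80) cum 80
  x=6 (Brookfield, w=75) cum 155
  x=8 (Denby, w=110) cum 265  ← median
  x=8 (Calder, w=200) cum 465
⇒ x* = 8
y-coordinate, sorted with cumulative weight:
  y=0 (Brookfield, w=75) cum 75
  y=1 (Denby, w=110) cum 185
  y=4 (Ashton, w=80) cum 265  ← median
  y=5 (Calder, w=200) cum 465
⇒ y* = 4

(8, 4)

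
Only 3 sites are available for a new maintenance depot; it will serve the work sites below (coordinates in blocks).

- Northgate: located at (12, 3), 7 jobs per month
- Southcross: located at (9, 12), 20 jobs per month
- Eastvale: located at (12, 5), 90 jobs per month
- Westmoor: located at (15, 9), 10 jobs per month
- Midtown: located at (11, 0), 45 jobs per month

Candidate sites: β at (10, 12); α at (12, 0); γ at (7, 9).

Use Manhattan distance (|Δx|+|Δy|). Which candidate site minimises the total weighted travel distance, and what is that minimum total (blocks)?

Total weighted distance at each candidate:
  β (10, 12): total = 1572
  α (12, 0): total = 936
  γ (7, 9): total = 1652
Minimum is at α with total 936 blocks.

α, total 936 blocks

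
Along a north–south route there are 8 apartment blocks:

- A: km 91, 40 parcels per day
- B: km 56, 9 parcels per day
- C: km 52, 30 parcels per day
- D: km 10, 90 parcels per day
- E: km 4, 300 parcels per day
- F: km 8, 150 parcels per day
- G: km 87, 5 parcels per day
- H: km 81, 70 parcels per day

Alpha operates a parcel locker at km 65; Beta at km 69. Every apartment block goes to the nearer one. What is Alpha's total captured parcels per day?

579

The indifferent point is the midpoint (65+69)/2 = 67; apartment blocks left of it (closer to Alpha at 65) go to Alpha, those right go to Beta.
  E at 4 (w=300) → Alpha
  F at 8 (w=150) → Alpha
  D at 10 (w=90) → Alpha
  C at 52 (w=30) → Alpha
  B at 56 (w=9) → Alpha
  H at 81 (w=70) → Beta
  G at 87 (w=5) → Beta
  A at 91 (w=40) → Beta
Alpha captures 579; Beta captures 115.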